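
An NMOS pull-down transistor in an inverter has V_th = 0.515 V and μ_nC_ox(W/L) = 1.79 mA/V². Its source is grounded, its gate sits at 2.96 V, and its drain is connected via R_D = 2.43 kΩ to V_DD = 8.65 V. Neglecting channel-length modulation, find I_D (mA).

V_GS = V_G = 2.96 V, so V_ov = 2.96 − 0.515 = 2.44 V.
Assume saturation: I_D = ½ k_n V_ov² = 0.5 × 1.79 × 2.44² = 5.35 mA, giving V_DS = V_DD − I_D R_D = 8.65 − 5.35 × 2.43 = -4.35 V.
But -4.35 V < V_ov = 2.44 V, so the device is actually in triode.
In triode I_D = k_n[V_ov V_DS − ½ V_DS²] and I_D = (V_DD − V_DS)/R_D. Equating: 2.17 V_DS² − 11.64 V_DS + 8.65 = 0, giving V_DS = 0.892 V (the root below V_ov).
I_D = (8.65 − 0.892) / 2.43 = 3.19 mA.

I_D = 3.19 mA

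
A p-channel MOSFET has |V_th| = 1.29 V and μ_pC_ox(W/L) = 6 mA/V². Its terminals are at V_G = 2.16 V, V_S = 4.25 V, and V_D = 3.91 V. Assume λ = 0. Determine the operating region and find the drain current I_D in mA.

V_SG = V_S − V_G = 4.25 − 2.16 = 2.09 V; V_SD = V_S − V_D = 4.25 − 3.91 = 0.34 V.
V_ov = V_SG − |V_th| = 2.09 − 1.29 = 0.8 V.
Since V_SD = 0.34 V < V_ov = 0.8 V, the device is in the triode region.
I_D = k_p [V_ov · V_SD − ½ V_SD²] = 6 × [0.8 × 0.34 − 0.5 × 0.34²] = 1.29 mA.

Triode; I_D = 1.29 mA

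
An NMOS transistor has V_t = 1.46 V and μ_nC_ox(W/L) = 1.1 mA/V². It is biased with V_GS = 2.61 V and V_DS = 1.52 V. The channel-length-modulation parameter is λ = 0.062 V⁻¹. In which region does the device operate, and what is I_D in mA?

Saturation; I_D = 0.796 mA

V_ov = V_GS − V_t = 2.61 − 1.46 = 1.15 V.
Since V_DS = 1.52 V ≥ V_ov = 1.15 V, the device is in saturation.
I_D = ½ k_n V_ov² (1 + λ V_DS) = 0.5 × 1.1 × 1.15² × (1 + 0.062 × 1.52) = 0.796 mA.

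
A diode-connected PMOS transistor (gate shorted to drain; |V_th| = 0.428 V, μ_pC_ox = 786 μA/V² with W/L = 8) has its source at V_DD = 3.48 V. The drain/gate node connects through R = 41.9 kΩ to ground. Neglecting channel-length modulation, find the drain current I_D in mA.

I_D = 0.0693 mA

With gate tied to drain, V_SG = V_SD ≥ V_SG − |V_th|, so the device is in saturation.
k_p = μ_pC_ox · (W/L) = 6.288 mA/V².
KCL at the drain: ½ k_p (V_SG − |V_th|)² = (V_DD − V_SG)/R.
Let x = V_SG − 0.428. Then 132 x² + x − 3.052 = 0, giving x = 0.148 V (positive root), so V_SG = 0.576 V.
I_D = (V_DD − V_SG)/R = (3.48 − 0.576) / 41.9 = 0.0693 mA.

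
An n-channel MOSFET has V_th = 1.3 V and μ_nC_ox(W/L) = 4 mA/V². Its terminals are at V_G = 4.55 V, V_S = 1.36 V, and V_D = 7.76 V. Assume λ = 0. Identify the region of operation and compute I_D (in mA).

V_GS = V_G − V_S = 4.55 − 1.36 = 3.19 V; V_DS = V_D − V_S = 7.76 − 1.36 = 6.4 V.
V_ov = V_GS − V_th = 3.19 − 1.3 = 1.89 V.
Since V_DS = 6.4 V ≥ V_ov = 1.89 V, the device is in saturation.
I_D = ½ k_n V_ov² = 0.5 × 4 × 1.89² = 7.14 mA.

Saturation; I_D = 7.14 mA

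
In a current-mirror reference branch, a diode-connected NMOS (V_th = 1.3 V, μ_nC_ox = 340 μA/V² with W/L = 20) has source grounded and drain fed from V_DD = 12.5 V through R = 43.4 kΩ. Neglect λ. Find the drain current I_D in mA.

I_D = 0.252 mA

With gate tied to drain, V_GS = V_DS ≥ V_GS − V_th, so the device is in saturation.
k_n = μ_nC_ox · (W/L) = 6.8 mA/V².
KCL at the drain: ½ k_n (V_GS − V_th)² = (V_DD − V_GS)/R.
Let x = V_GS − 1.3. Then 148 x² + x − 11.2 = 0, giving x = 0.272 V (positive root), so V_GS = 1.57 V.
I_D = (V_DD − V_GS)/R = (12.5 − 1.57) / 43.4 = 0.252 mA.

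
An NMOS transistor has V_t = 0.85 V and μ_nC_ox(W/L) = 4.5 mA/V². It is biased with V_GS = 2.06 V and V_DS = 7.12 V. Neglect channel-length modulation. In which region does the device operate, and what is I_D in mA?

Saturation; I_D = 3.29 mA

V_ov = V_GS − V_t = 2.06 − 0.85 = 1.21 V.
Since V_DS = 7.12 V ≥ V_ov = 1.21 V, the device is in saturation.
I_D = ½ k_n V_ov² = 0.5 × 4.5 × 1.21² = 3.29 mA.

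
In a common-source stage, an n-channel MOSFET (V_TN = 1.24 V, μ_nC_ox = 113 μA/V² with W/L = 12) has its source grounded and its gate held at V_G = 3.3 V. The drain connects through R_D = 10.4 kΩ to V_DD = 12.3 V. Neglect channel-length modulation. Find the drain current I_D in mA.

V_GS = V_G = 3.3 V, so V_ov = 3.3 − 1.24 = 2.06 V.
k_n = μ_nC_ox · (W/L) = 1.356 mA/V².
Assume saturation: I_D = ½ k_n V_ov² = 0.5 × 1.356 × 2.06² = 2.88 mA, giving V_DS = V_DD − I_D R_D = 12.3 − 2.88 × 10.4 = -17.6 V.
But -17.6 V < V_ov = 2.06 V, so the device is actually in triode.
In triode I_D = k_n[V_ov V_DS − ½ V_DS²] and I_D = (V_DD − V_DS)/R_D. Equating: 7.05 V_DS² − 30.05 V_DS + 12.3 = 0, giving V_DS = 0.459 V (the root below V_ov).
I_D = (12.3 − 0.459) / 10.4 = 1.14 mA.

I_D = 1.14 mA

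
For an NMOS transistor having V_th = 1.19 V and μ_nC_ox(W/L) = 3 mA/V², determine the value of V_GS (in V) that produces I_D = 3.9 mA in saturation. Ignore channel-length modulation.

V_GS = 2.80 V

In saturation I_D = ½ k_n (V_GS − V_th)², so V_GS − V_th = √(2 I_D / k_n) = √(2 × 3.9 / 3) = 1.61 V.
V_GS = 1.19 + 1.61 = 2.8 V.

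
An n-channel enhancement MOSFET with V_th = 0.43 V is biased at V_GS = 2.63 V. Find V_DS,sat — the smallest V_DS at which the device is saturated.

The boundary between triode and saturation is V_DS = V_GS − V_th = V_ov.
V_ov = 2.63 − 0.43 = 2.2 V.

V_DS,sat = 2.20 V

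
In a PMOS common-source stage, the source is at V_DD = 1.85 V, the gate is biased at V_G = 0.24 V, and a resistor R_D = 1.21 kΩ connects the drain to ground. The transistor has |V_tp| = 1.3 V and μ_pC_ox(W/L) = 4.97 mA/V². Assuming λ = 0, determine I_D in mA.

V_SG = V_DD − V_G = 1.85 − 0.24 = 1.61 V, so V_ov = 1.61 − 1.3 = 0.31 V.
Assume saturation: I_D = ½ k_p V_ov² = 0.5 × 4.97 × 0.31² = 0.239 mA, giving V_SD = V_DD − I_D R_D = 1.85 − 0.239 × 1.21 = 1.56 V.
V_SD = 1.56 V ≥ V_ov = 0.31 V, confirming saturation.

I_D = 0.239 mA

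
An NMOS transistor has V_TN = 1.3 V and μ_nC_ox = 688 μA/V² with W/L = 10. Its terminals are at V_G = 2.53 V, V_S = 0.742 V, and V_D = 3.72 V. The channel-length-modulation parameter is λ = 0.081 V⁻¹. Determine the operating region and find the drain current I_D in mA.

V_GS = V_G − V_S = 2.53 − 0.742 = 1.79 V; V_DS = V_D − V_S = 3.72 − 0.742 = 2.98 V.
k_n = μ_nC_ox · (W/L) = 6.88 mA/V².
V_ov = V_GS − V_TN = 1.79 − 1.3 = 0.488 V.
Since V_DS = 2.98 V ≥ V_ov = 0.488 V, the device is in saturation.
I_D = ½ k_n V_ov² (1 + λ V_DS) = 0.5 × 6.88 × 0.488² × (1 + 0.081 × 2.98) = 1.02 mA.

Saturation; I_D = 1.02 mA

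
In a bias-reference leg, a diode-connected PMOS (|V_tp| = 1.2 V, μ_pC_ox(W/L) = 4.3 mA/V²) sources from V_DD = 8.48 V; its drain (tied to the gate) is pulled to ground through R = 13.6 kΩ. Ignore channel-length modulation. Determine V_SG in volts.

With gate tied to drain, V_SG = V_SD ≥ V_SG − |V_tp|, so the device is in saturation.
KCL at the drain: ½ k_p (V_SG − |V_tp|)² = (V_DD − V_SG)/R.
Let x = V_SG − 1.2. Then 29.2 x² + x − 7.28 = 0, giving x = 0.482 V (positive root), so V_SG = 1.68 V.
I_D = (V_DD − V_SG)/R = (8.48 − 1.68) / 13.6 = 0.5 mA.

V_SG = 1.68 V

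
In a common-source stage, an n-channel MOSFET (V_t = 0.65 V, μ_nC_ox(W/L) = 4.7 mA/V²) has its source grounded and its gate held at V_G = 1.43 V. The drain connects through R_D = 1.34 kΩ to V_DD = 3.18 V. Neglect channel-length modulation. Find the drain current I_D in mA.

I_D = 1.43 mA

V_GS = V_G = 1.43 V, so V_ov = 1.43 − 0.65 = 0.78 V.
Assume saturation: I_D = ½ k_n V_ov² = 0.5 × 4.7 × 0.78² = 1.43 mA, giving V_DS = V_DD − I_D R_D = 3.18 − 1.43 × 1.34 = 1.26 V.
V_DS = 1.26 V ≥ V_ov = 0.78 V, confirming saturation.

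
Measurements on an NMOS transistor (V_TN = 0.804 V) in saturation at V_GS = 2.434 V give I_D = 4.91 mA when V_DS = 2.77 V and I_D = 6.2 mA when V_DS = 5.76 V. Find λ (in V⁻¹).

λ = 0.116 V⁻¹

With V_GS fixed, I_D ∝ (1 + λ V_DS) in saturation, so I_D2/I_D1 = (1 + λ V_DS2)/(1 + λ V_DS1).
6.2/4.91 = 1.263 = (1 + 5.76 λ)/(1 + 2.77 λ).
Solving: λ (I_D1 V_DS2 − I_D2 V_DS1) = I_D2 − I_D1, so λ = (6.2 − 4.91) / (4.91 × 5.76 − 6.2 × 2.77) = 1.29 / 11.1 = 0.116 V⁻¹.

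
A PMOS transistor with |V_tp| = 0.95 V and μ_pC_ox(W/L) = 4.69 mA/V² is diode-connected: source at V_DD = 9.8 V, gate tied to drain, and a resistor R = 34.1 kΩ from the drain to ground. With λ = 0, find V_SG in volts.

With gate tied to drain, V_SG = V_SD ≥ V_SG − |V_tp|, so the device is in saturation.
KCL at the drain: ½ k_p (V_SG − |V_tp|)² = (V_DD − V_SG)/R.
Let x = V_SG − 0.95. Then 80 x² + x − 8.85 = 0, giving x = 0.326 V (positive root), so V_SG = 1.28 V.
I_D = (V_DD − V_SG)/R = (9.8 − 1.28) / 34.1 = 0.25 mA.

V_SG = 1.28 V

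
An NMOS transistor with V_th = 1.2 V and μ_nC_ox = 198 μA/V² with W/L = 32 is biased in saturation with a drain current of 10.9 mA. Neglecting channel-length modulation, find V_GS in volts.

V_GS = 3.05 V

k_n = μ_nC_ox · (W/L) = 6.336 mA/V².
In saturation I_D = ½ k_n (V_GS − V_th)², so V_GS − V_th = √(2 I_D / k_n) = √(2 × 10.9 / 6.336) = 1.85 V.
V_GS = 1.2 + 1.85 = 3.05 V.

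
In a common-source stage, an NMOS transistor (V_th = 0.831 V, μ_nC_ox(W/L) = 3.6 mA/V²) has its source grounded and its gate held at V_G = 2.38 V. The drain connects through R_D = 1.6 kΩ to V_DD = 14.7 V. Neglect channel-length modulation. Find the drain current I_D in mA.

I_D = 4.32 mA

V_GS = V_G = 2.38 V, so V_ov = 2.38 − 0.831 = 1.55 V.
Assume saturation: I_D = ½ k_n V_ov² = 0.5 × 3.6 × 1.55² = 4.32 mA, giving V_DS = V_DD − I_D R_D = 14.7 − 4.32 × 1.6 = 7.79 V.
V_DS = 7.79 V ≥ V_ov = 1.55 V, confirming saturation.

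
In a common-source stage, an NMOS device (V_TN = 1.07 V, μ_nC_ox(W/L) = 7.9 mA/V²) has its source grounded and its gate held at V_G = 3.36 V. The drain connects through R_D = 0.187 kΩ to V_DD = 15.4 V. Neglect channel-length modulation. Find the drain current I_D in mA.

I_D = 20.7 mA

V_GS = V_G = 3.36 V, so V_ov = 3.36 − 1.07 = 2.29 V.
Assume saturation: I_D = ½ k_n V_ov² = 0.5 × 7.9 × 2.29² = 20.7 mA, giving V_DS = V_DD − I_D R_D = 15.4 − 20.7 × 0.187 = 11.5 V.
V_DS = 11.5 V ≥ V_ov = 2.29 V, confirming saturation.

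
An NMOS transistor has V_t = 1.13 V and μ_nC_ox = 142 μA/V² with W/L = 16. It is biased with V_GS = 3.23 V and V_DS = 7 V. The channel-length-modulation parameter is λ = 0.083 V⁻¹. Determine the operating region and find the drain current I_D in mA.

k_n = μ_nC_ox · (W/L) = 2.272 mA/V².
V_ov = V_GS − V_t = 3.23 − 1.13 = 2.1 V.
Since V_DS = 7 V ≥ V_ov = 2.1 V, the device is in saturation.
I_D = ½ k_n V_ov² (1 + λ V_DS) = 0.5 × 2.272 × 2.1² × (1 + 0.083 × 7) = 7.92 mA.

Saturation; I_D = 7.92 mA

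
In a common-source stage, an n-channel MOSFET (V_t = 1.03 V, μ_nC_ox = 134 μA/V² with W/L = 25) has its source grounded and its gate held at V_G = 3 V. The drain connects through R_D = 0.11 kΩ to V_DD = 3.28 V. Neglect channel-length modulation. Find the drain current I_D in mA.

I_D = 6.50 mA

V_GS = V_G = 3 V, so V_ov = 3 − 1.03 = 1.97 V.
k_n = μ_nC_ox · (W/L) = 3.35 mA/V².
Assume saturation: I_D = ½ k_n V_ov² = 0.5 × 3.35 × 1.97² = 6.5 mA, giving V_DS = V_DD − I_D R_D = 3.28 − 6.5 × 0.11 = 2.56 V.
V_DS = 2.56 V ≥ V_ov = 1.97 V, confirming saturation.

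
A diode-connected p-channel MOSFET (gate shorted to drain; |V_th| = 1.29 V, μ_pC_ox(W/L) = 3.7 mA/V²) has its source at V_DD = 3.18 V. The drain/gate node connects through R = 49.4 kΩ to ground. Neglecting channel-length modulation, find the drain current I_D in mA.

I_D = 0.0355 mA

With gate tied to drain, V_SG = V_SD ≥ V_SG − |V_th|, so the device is in saturation.
KCL at the drain: ½ k_p (V_SG − |V_th|)² = (V_DD − V_SG)/R.
Let x = V_SG − 1.29. Then 91.4 x² + x − 1.89 = 0, giving x = 0.138 V (positive root), so V_SG = 1.43 V.
I_D = (V_DD − V_SG)/R = (3.18 − 1.43) / 49.4 = 0.0355 mA.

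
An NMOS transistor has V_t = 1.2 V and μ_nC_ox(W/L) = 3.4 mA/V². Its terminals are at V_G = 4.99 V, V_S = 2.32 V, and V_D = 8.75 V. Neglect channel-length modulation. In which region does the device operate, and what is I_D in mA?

V_GS = V_G − V_S = 4.99 − 2.32 = 2.67 V; V_DS = V_D − V_S = 8.75 − 2.32 = 6.43 V.
V_ov = V_GS − V_t = 2.67 − 1.2 = 1.47 V.
Since V_DS = 6.43 V ≥ V_ov = 1.47 V, the device is in saturation.
I_D = ½ k_n V_ov² = 0.5 × 3.4 × 1.47² = 3.67 mA.

Saturation; I_D = 3.67 mA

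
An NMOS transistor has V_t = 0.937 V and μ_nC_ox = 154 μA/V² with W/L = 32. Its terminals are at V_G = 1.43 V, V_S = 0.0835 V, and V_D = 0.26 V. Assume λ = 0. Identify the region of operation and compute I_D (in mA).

Triode; I_D = 0.279 mA

V_GS = V_G − V_S = 1.43 − 0.0835 = 1.35 V; V_DS = V_D − V_S = 0.26 − 0.0835 = 0.176 V.
k_n = μ_nC_ox · (W/L) = 4.928 mA/V².
V_ov = V_GS − V_t = 1.35 − 0.937 = 0.409 V.
Since V_DS = 0.176 V < V_ov = 0.409 V, the device is in the triode region.
I_D = k_n [V_ov · V_DS − ½ V_DS²] = 4.928 × [0.409 × 0.176 − 0.5 × 0.176²] = 0.279 mA.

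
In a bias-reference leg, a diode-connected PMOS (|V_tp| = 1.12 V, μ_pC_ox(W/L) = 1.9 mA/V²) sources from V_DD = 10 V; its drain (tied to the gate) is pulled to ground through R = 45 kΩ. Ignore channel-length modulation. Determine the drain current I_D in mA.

With gate tied to drain, V_SG = V_SD ≥ V_SG − |V_tp|, so the device is in saturation.
KCL at the drain: ½ k_p (V_SG − |V_tp|)² = (V_DD − V_SG)/R.
Let x = V_SG − 1.12. Then 42.8 x² + x − 8.88 = 0, giving x = 0.444 V (positive root), so V_SG = 1.56 V.
I_D = (V_DD − V_SG)/R = (10 − 1.56) / 45 = 0.187 mA.

I_D = 0.187 mA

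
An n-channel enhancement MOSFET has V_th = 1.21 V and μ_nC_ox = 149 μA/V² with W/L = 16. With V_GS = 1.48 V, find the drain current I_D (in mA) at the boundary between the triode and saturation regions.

At the boundary V_DS = V_ov = V_GS − V_th = 1.48 − 1.21 = 0.27 V.
k_n = μ_nC_ox · (W/L) = 2.384 mA/V².
I_D = ½ k_n V_ov² = 0.5 × 2.384 × 0.27² = 0.0869 mA.

I_D = 0.0869 mA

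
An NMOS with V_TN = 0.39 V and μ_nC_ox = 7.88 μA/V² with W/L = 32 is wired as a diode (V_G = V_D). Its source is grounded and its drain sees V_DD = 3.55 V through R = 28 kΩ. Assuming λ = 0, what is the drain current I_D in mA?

With gate tied to drain, V_GS = V_DS ≥ V_GS − V_TN, so the device is in saturation.
k_n = μ_nC_ox · (W/L) = 0.2522 mA/V².
KCL at the drain: ½ k_n (V_GS − V_TN)² = (V_DD − V_GS)/R.
Let x = V_GS − 0.39. Then 3.53 x² + x − 3.16 = 0, giving x = 0.815 V (positive root), so V_GS = 1.21 V.
I_D = (V_DD − V_GS)/R = (3.55 − 1.21) / 28 = 0.0837 mA.

I_D = 0.0837 mA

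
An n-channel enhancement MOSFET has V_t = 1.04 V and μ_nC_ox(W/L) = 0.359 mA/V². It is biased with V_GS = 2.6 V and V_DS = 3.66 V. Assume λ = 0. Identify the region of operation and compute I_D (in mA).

V_ov = V_GS − V_t = 2.6 − 1.04 = 1.56 V.
Since V_DS = 3.66 V ≥ V_ov = 1.56 V, the device is in saturation.
I_D = ½ k_n V_ov² = 0.5 × 0.359 × 1.56² = 0.437 mA.

Saturation; I_D = 0.437 mA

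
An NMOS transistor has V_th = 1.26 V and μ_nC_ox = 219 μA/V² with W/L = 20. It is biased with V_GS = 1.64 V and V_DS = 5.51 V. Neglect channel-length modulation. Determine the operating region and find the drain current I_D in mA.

Saturation; I_D = 0.316 mA

k_n = μ_nC_ox · (W/L) = 4.38 mA/V².
V_ov = V_GS − V_th = 1.64 − 1.26 = 0.38 V.
Since V_DS = 5.51 V ≥ V_ov = 0.38 V, the device is in saturation.
I_D = ½ k_n V_ov² = 0.5 × 4.38 × 0.38² = 0.316 mA.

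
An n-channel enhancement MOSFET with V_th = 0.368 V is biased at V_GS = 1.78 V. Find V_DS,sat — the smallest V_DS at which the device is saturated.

The boundary between triode and saturation is V_DS = V_GS − V_th = V_ov.
V_ov = 1.78 − 0.368 = 1.41 V.

V_DS,sat = 1.41 V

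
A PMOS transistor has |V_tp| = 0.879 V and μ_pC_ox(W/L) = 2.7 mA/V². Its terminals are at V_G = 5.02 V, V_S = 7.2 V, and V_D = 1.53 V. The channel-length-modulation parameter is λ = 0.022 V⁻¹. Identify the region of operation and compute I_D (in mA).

V_SG = V_S − V_G = 7.2 − 5.02 = 2.18 V; V_SD = V_S − V_D = 7.2 − 1.53 = 5.67 V.
V_ov = V_SG − |V_tp| = 2.18 − 0.879 = 1.3 V.
Since V_SD = 5.67 V ≥ V_ov = 1.3 V, the device is in saturation.
I_D = ½ k_p V_ov² (1 + λ V_SD) = 0.5 × 2.7 × 1.3² × (1 + 0.022 × 5.67) = 2.57 mA.

Saturation; I_D = 2.57 mA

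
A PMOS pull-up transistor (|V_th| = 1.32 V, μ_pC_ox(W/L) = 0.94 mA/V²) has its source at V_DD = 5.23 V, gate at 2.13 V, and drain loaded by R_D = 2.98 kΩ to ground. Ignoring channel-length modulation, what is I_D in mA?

V_SG = V_DD − V_G = 5.23 − 2.13 = 3.1 V, so V_ov = 3.1 − 1.32 = 1.78 V.
Assume saturation: I_D = ½ k_p V_ov² = 0.5 × 0.94 × 1.78² = 1.49 mA, giving V_SD = V_DD − I_D R_D = 5.23 − 1.49 × 2.98 = 0.792 V.
But 0.792 V < V_ov = 1.78 V, so the device is actually in triode.
In triode I_D = k_p[V_ov V_SD − ½ V_SD²] and I_D = (V_DD − V_SD)/R_D. Equating: 1.4 V_SD² − 5.986 V_SD + 5.23 = 0, giving V_SD = 1.22 V (the root below V_ov).
I_D = (5.23 − 1.22) / 2.98 = 1.34 mA.

I_D = 1.34 mA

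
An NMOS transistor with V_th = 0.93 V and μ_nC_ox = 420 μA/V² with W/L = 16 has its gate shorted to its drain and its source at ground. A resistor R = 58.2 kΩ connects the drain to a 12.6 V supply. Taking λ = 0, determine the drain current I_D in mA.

With gate tied to drain, V_GS = V_DS ≥ V_GS − V_th, so the device is in saturation.
k_n = μ_nC_ox · (W/L) = 6.72 mA/V².
KCL at the drain: ½ k_n (V_GS − V_th)² = (V_DD − V_GS)/R.
Let x = V_GS − 0.93. Then 196 x² + x − 11.67 = 0, giving x = 0.242 V (positive root), so V_GS = 1.17 V.
I_D = (V_DD − V_GS)/R = (12.6 − 1.17) / 58.2 = 0.196 mA.

I_D = 0.196 mA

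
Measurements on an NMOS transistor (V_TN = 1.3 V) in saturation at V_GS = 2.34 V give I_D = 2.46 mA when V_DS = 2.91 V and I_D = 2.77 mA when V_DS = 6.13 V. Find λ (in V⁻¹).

λ = 0.0442 V⁻¹

With V_GS fixed, I_D ∝ (1 + λ V_DS) in saturation, so I_D2/I_D1 = (1 + λ V_DS2)/(1 + λ V_DS1).
2.77/2.46 = 1.126 = (1 + 6.13 λ)/(1 + 2.91 λ).
Solving: λ (I_D1 V_DS2 − I_D2 V_DS1) = I_D2 − I_D1, so λ = (2.77 − 2.46) / (2.46 × 6.13 − 2.77 × 2.91) = 0.31 / 7.02 = 0.0442 V⁻¹.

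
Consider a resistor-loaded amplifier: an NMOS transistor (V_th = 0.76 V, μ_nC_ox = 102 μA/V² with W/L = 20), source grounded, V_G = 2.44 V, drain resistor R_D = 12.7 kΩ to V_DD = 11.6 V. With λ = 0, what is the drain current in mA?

V_GS = V_G = 2.44 V, so V_ov = 2.44 − 0.76 = 1.68 V.
k_n = μ_nC_ox · (W/L) = 2.04 mA/V².
Assume saturation: I_D = ½ k_n V_ov² = 0.5 × 2.04 × 1.68² = 2.88 mA, giving V_DS = V_DD − I_D R_D = 11.6 − 2.88 × 12.7 = -25 V.
But -25 V < V_ov = 1.68 V, so the device is actually in triode.
In triode I_D = k_n[V_ov V_DS − ½ V_DS²] and I_D = (V_DD − V_DS)/R_D. Equating: 13 V_DS² − 44.53 V_DS + 11.6 = 0, giving V_DS = 0.284 V (the root below V_ov).
I_D = (11.6 − 0.284) / 12.7 = 0.891 mA.

I_D = 0.891 mA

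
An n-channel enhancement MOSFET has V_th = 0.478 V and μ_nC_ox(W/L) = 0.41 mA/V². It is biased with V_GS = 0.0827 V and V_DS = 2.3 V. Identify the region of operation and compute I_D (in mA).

V_GS = 0.0827 V < V_th = 0.478 V, so the transistor is in cutoff.

Cutoff; I_D = 0 mA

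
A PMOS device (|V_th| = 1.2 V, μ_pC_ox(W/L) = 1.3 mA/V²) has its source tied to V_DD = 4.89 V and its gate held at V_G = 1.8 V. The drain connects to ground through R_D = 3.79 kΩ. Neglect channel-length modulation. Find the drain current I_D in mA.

I_D = 1.15 mA

V_SG = V_DD − V_G = 4.89 − 1.8 = 3.09 V, so V_ov = 3.09 − 1.2 = 1.89 V.
Assume saturation: I_D = ½ k_p V_ov² = 0.5 × 1.3 × 1.89² = 2.32 mA, giving V_SD = V_DD − I_D R_D = 4.89 − 2.32 × 3.79 = -3.91 V.
But -3.91 V < V_ov = 1.89 V, so the device is actually in triode.
In triode I_D = k_p[V_ov V_SD − ½ V_SD²] and I_D = (V_DD − V_SD)/R_D. Equating: 2.46 V_SD² − 10.31 V_SD + 4.89 = 0, giving V_SD = 0.545 V (the root below V_ov).
I_D = (4.89 − 0.545) / 3.79 = 1.15 mA.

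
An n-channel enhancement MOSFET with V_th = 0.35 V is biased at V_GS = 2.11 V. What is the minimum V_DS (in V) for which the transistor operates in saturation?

The boundary between triode and saturation is V_DS = V_GS − V_th = V_ov.
V_ov = 2.11 − 0.35 = 1.76 V.

V_DS,sat = 1.76 V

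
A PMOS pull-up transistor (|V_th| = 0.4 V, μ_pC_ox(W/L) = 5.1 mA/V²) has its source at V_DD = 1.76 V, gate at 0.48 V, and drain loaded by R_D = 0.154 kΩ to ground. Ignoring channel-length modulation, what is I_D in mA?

V_SG = V_DD − V_G = 1.76 − 0.48 = 1.28 V, so V_ov = 1.28 − 0.4 = 0.88 V.
Assume saturation: I_D = ½ k_p V_ov² = 0.5 × 5.1 × 0.88² = 1.97 mA, giving V_SD = V_DD − I_D R_D = 1.76 − 1.97 × 0.154 = 1.46 V.
V_SD = 1.46 V ≥ V_ov = 0.88 V, confirming saturation.

I_D = 1.97 mA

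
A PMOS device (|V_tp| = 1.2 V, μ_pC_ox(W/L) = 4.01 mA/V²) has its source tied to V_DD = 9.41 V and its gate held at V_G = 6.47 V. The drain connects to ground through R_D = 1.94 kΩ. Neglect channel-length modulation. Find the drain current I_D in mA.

V_SG = V_DD − V_G = 9.41 − 6.47 = 2.94 V, so V_ov = 2.94 − 1.2 = 1.74 V.
Assume saturation: I_D = ½ k_p V_ov² = 0.5 × 4.01 × 1.74² = 6.07 mA, giving V_SD = V_DD − I_D R_D = 9.41 − 6.07 × 1.94 = -2.37 V.
But -2.37 V < V_ov = 1.74 V, so the device is actually in triode.
In triode I_D = k_p[V_ov V_SD − ½ V_SD²] and I_D = (V_DD − V_SD)/R_D. Equating: 3.89 V_SD² − 14.54 V_SD + 9.41 = 0, giving V_SD = 0.833 V (the root below V_ov).
I_D = (9.41 − 0.833) / 1.94 = 4.42 mA.

I_D = 4.42 mA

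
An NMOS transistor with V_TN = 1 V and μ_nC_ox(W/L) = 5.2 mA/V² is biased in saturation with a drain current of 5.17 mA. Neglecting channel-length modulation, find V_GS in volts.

V_GS = 2.41 V

In saturation I_D = ½ k_n (V_GS − V_TN)², so V_GS − V_TN = √(2 I_D / k_n) = √(2 × 5.17 / 5.2) = 1.41 V.
V_GS = 1 + 1.41 = 2.41 V.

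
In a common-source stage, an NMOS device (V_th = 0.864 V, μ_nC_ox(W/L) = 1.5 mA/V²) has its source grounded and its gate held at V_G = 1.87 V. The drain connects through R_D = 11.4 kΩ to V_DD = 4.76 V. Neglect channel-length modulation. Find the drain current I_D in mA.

I_D = 0.391 mA

V_GS = V_G = 1.87 V, so V_ov = 1.87 − 0.864 = 1.01 V.
Assume saturation: I_D = ½ k_n V_ov² = 0.5 × 1.5 × 1.01² = 0.759 mA, giving V_DS = V_DD − I_D R_D = 4.76 − 0.759 × 11.4 = -3.89 V.
But -3.89 V < V_ov = 1.01 V, so the device is actually in triode.
In triode I_D = k_n[V_ov V_DS − ½ V_DS²] and I_D = (V_DD − V_DS)/R_D. Equating: 8.55 V_DS² − 18.2 V_DS + 4.76 = 0, giving V_DS = 0.305 V (the root below V_ov).
I_D = (4.76 − 0.305) / 11.4 = 0.391 mA.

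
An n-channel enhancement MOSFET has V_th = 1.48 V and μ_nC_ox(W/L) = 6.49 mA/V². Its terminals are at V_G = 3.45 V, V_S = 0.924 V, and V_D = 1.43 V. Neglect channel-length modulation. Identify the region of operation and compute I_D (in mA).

Triode; I_D = 2.60 mA

V_GS = V_G − V_S = 3.45 − 0.924 = 2.53 V; V_DS = V_D − V_S = 1.43 − 0.924 = 0.506 V.
V_ov = V_GS − V_th = 2.53 − 1.48 = 1.05 V.
Since V_DS = 0.506 V < V_ov = 1.05 V, the device is in the triode region.
I_D = k_n [V_ov · V_DS − ½ V_DS²] = 6.49 × [1.05 × 0.506 − 0.5 × 0.506²] = 2.6 mA.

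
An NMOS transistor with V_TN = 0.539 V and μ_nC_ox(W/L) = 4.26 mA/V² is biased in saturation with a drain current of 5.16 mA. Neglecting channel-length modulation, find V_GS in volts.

In saturation I_D = ½ k_n (V_GS − V_TN)², so V_GS − V_TN = √(2 I_D / k_n) = √(2 × 5.16 / 4.26) = 1.56 V.
V_GS = 0.539 + 1.56 = 2.1 V.

V_GS = 2.10 V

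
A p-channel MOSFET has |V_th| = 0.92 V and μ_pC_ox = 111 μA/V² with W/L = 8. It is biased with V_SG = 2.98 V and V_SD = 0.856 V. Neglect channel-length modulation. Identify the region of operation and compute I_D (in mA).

k_p = μ_pC_ox · (W/L) = 0.888 mA/V².
V_ov = V_SG − |V_th| = 2.98 − 0.92 = 2.06 V.
Since V_SD = 0.856 V < V_ov = 2.06 V, the device is in the triode region.
I_D = k_p [V_ov · V_SD − ½ V_SD²] = 0.888 × [2.06 × 0.856 − 0.5 × 0.856²] = 1.24 mA.

Triode; I_D = 1.24 mA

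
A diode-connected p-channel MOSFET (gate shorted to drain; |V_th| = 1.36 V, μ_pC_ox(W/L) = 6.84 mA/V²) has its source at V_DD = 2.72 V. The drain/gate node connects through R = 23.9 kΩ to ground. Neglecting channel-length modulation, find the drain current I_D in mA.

With gate tied to drain, V_SG = V_SD ≥ V_SG − |V_th|, so the device is in saturation.
KCL at the drain: ½ k_p (V_SG − |V_th|)² = (V_DD − V_SG)/R.
Let x = V_SG − 1.36. Then 81.7 x² + x − 1.36 = 0, giving x = 0.123 V (positive root), so V_SG = 1.48 V.
I_D = (V_DD − V_SG)/R = (2.72 − 1.48) / 23.9 = 0.0518 mA.

I_D = 0.0518 mA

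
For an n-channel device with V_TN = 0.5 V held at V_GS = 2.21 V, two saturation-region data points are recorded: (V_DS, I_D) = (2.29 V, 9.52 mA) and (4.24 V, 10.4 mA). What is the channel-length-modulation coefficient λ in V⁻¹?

With V_GS fixed, I_D ∝ (1 + λ V_DS) in saturation, so I_D2/I_D1 = (1 + λ V_DS2)/(1 + λ V_DS1).
10.4/9.52 = 1.092 = (1 + 4.24 λ)/(1 + 2.29 λ).
Solving: λ (I_D1 V_DS2 − I_D2 V_DS1) = I_D2 − I_D1, so λ = (10.4 − 9.52) / (9.52 × 4.24 − 10.4 × 2.29) = 0.88 / 16.5 = 0.0532 V⁻¹.

λ = 0.0532 V⁻¹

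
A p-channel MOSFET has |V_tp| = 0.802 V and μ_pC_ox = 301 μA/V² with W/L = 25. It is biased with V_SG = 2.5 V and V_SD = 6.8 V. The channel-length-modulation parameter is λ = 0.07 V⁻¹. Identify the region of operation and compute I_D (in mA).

Saturation; I_D = 16.0 mA

k_p = μ_pC_ox · (W/L) = 7.525 mA/V².
V_ov = V_SG − |V_tp| = 2.5 − 0.802 = 1.7 V.
Since V_SD = 6.8 V ≥ V_ov = 1.7 V, the device is in saturation.
I_D = ½ k_p V_ov² (1 + λ V_SD) = 0.5 × 7.525 × 1.7² × (1 + 0.07 × 6.8) = 16 mA.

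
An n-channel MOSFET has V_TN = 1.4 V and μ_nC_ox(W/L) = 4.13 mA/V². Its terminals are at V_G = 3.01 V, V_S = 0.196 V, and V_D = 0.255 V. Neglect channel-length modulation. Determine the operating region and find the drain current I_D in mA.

V_GS = V_G − V_S = 3.01 − 0.196 = 2.81 V; V_DS = V_D − V_S = 0.255 − 0.196 = 0.059 V.
V_ov = V_GS − V_TN = 2.81 − 1.4 = 1.41 V.
Since V_DS = 0.059 V < V_ov = 1.41 V, the device is in the triode region.
I_D = k_n [V_ov · V_DS − ½ V_DS²] = 4.13 × [1.41 × 0.059 − 0.5 × 0.059²] = 0.337 mA.

Triode; I_D = 0.337 mA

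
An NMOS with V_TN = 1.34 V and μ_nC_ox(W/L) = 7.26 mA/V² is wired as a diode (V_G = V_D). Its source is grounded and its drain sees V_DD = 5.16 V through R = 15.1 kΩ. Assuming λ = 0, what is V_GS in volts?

With gate tied to drain, V_GS = V_DS ≥ V_GS − V_TN, so the device is in saturation.
KCL at the drain: ½ k_n (V_GS − V_TN)² = (V_DD − V_GS)/R.
Let x = V_GS − 1.34. Then 54.8 x² + x − 3.82 = 0, giving x = 0.255 V (positive root), so V_GS = 1.6 V.
I_D = (V_DD − V_GS)/R = (5.16 − 1.6) / 15.1 = 0.236 mA.

V_GS = 1.60 V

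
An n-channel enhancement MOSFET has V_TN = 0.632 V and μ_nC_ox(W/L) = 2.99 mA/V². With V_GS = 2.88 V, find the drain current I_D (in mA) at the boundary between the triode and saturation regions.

At the boundary V_DS = V_ov = V_GS − V_TN = 2.88 − 0.632 = 2.25 V.
I_D = ½ k_n V_ov² = 0.5 × 2.99 × 2.25² = 7.55 mA.

I_D = 7.55 mA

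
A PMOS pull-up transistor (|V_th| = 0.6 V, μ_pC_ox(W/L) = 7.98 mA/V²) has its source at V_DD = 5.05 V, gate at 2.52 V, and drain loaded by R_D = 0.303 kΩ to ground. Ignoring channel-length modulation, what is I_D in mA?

V_SG = V_DD − V_G = 5.05 − 2.52 = 2.53 V, so V_ov = 2.53 − 0.6 = 1.93 V.
Assume saturation: I_D = ½ k_p V_ov² = 0.5 × 7.98 × 1.93² = 14.9 mA, giving V_SD = V_DD − I_D R_D = 5.05 − 14.9 × 0.303 = 0.547 V.
But 0.547 V < V_ov = 1.93 V, so the device is actually in triode.
In triode I_D = k_p[V_ov V_SD − ½ V_SD²] and I_D = (V_DD − V_SD)/R_D. Equating: 1.21 V_SD² − 5.667 V_SD + 5.05 = 0, giving V_SD = 1.2 V (the root below V_ov).
I_D = (5.05 − 1.2) / 0.303 = 12.7 mA.

I_D = 12.7 mA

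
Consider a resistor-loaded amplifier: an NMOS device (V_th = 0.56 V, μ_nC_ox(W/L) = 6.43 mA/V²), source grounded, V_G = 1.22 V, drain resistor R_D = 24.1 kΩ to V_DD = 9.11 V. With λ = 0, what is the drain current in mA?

I_D = 0.374 mA

V_GS = V_G = 1.22 V, so V_ov = 1.22 − 0.56 = 0.66 V.
Assume saturation: I_D = ½ k_n V_ov² = 0.5 × 6.43 × 0.66² = 1.4 mA, giving V_DS = V_DD − I_D R_D = 9.11 − 1.4 × 24.1 = -24.6 V.
But -24.6 V < V_ov = 0.66 V, so the device is actually in triode.
In triode I_D = k_n[V_ov V_DS − ½ V_DS²] and I_D = (V_DD − V_DS)/R_D. Equating: 77.5 V_DS² − 103.3 V_DS + 9.11 = 0, giving V_DS = 0.095 V (the root below V_ov).
I_D = (9.11 − 0.095) / 24.1 = 0.374 mA.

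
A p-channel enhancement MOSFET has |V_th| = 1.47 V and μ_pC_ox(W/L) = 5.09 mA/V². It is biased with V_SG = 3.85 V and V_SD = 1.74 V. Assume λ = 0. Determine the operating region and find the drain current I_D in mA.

Triode; I_D = 13.4 mA

V_ov = V_SG − |V_th| = 3.85 − 1.47 = 2.38 V.
Since V_SD = 1.74 V < V_ov = 2.38 V, the device is in the triode region.
I_D = k_p [V_ov · V_SD − ½ V_SD²] = 5.09 × [2.38 × 1.74 − 0.5 × 1.74²] = 13.4 mA.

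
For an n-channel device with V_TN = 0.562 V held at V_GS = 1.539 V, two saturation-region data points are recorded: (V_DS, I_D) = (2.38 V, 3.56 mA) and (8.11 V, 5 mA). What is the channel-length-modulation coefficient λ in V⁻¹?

With V_GS fixed, I_D ∝ (1 + λ V_DS) in saturation, so I_D2/I_D1 = (1 + λ V_DS2)/(1 + λ V_DS1).
5/3.56 = 1.404 = (1 + 8.11 λ)/(1 + 2.38 λ).
Solving: λ (I_D1 V_DS2 − I_D2 V_DS1) = I_D2 − I_D1, so λ = (5 − 3.56) / (3.56 × 8.11 − 5 × 2.38) = 1.44 / 17 = 0.0848 V⁻¹.

λ = 0.0848 V⁻¹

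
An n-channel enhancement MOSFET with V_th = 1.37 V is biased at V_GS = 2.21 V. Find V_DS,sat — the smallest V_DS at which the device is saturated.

V_DS,sat = 0.840 V

The boundary between triode and saturation is V_DS = V_GS − V_th = V_ov.
V_ov = 2.21 − 1.37 = 0.84 V.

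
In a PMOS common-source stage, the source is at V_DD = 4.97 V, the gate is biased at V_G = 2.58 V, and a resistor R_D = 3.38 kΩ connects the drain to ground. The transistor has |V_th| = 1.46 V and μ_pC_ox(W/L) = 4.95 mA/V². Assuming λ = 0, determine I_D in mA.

V_SG = V_DD − V_G = 4.97 − 2.58 = 2.39 V, so V_ov = 2.39 − 1.46 = 0.93 V.
Assume saturation: I_D = ½ k_p V_ov² = 0.5 × 4.95 × 0.93² = 2.14 mA, giving V_SD = V_DD − I_D R_D = 4.97 − 2.14 × 3.38 = -2.27 V.
But -2.27 V < V_ov = 0.93 V, so the device is actually in triode.
In triode I_D = k_p[V_ov V_SD − ½ V_SD²] and I_D = (V_DD − V_SD)/R_D. Equating: 8.37 V_SD² − 16.56 V_SD + 4.97 = 0, giving V_SD = 0.369 V (the root below V_ov).
I_D = (4.97 − 0.369) / 3.38 = 1.36 mA.

I_D = 1.36 mA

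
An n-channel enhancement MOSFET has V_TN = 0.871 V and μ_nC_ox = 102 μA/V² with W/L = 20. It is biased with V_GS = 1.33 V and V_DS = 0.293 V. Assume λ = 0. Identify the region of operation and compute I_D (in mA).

Triode; I_D = 0.187 mA

k_n = μ_nC_ox · (W/L) = 2.04 mA/V².
V_ov = V_GS − V_TN = 1.33 − 0.871 = 0.459 V.
Since V_DS = 0.293 V < V_ov = 0.459 V, the device is in the triode region.
I_D = k_n [V_ov · V_DS − ½ V_DS²] = 2.04 × [0.459 × 0.293 − 0.5 × 0.293²] = 0.187 mA.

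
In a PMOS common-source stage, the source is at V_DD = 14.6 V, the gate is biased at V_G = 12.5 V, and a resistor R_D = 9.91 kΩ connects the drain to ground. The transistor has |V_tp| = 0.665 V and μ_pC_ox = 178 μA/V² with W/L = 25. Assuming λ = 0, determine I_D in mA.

I_D = 1.45 mA

V_SG = V_DD − V_G = 14.6 − 12.5 = 2.1 V, so V_ov = 2.1 − 0.665 = 1.43 V.
k_p = μ_pC_ox · (W/L) = 4.45 mA/V².
Assume saturation: I_D = ½ k_p V_ov² = 0.5 × 4.45 × 1.43² = 4.58 mA, giving V_SD = V_DD − I_D R_D = 14.6 − 4.58 × 9.91 = -30.8 V.
But -30.8 V < V_ov = 1.43 V, so the device is actually in triode.
In triode I_D = k_p[V_ov V_SD − ½ V_SD²] and I_D = (V_DD − V_SD)/R_D. Equating: 22 V_SD² − 64.28 V_SD + 14.6 = 0, giving V_SD = 0.248 V (the root below V_ov).
I_D = (14.6 − 0.248) / 9.91 = 1.45 mA.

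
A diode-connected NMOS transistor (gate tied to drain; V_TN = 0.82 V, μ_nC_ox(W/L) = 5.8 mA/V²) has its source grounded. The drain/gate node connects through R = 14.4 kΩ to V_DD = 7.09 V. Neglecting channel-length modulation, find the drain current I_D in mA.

With gate tied to drain, V_GS = V_DS ≥ V_GS − V_TN, so the device is in saturation.
KCL at the drain: ½ k_n (V_GS − V_TN)² = (V_DD − V_GS)/R.
Let x = V_GS − 0.82. Then 41.8 x² + x − 6.27 = 0, giving x = 0.376 V (positive root), so V_GS = 1.2 V.
I_D = (V_DD − V_GS)/R = (7.09 − 1.2) / 14.4 = 0.409 mA.

I_D = 0.409 mA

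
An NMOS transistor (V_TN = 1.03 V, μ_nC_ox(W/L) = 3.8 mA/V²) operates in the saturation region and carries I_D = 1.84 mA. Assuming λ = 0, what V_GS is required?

V_GS = 2.01 V

In saturation I_D = ½ k_n (V_GS − V_TN)², so V_GS − V_TN = √(2 I_D / k_n) = √(2 × 1.84 / 3.8) = 0.984 V.
V_GS = 1.03 + 0.984 = 2.01 V.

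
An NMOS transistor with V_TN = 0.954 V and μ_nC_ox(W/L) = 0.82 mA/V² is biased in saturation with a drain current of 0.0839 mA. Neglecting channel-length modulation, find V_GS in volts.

V_GS = 1.41 V

In saturation I_D = ½ k_n (V_GS − V_TN)², so V_GS − V_TN = √(2 I_D / k_n) = √(2 × 0.0839 / 0.82) = 0.452 V.
V_GS = 0.954 + 0.452 = 1.41 V.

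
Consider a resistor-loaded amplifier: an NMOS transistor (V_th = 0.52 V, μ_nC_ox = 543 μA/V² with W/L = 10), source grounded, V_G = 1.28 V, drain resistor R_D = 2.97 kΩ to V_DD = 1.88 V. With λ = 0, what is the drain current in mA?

I_D = 0.580 mA

V_GS = V_G = 1.28 V, so V_ov = 1.28 − 0.52 = 0.76 V.
k_n = μ_nC_ox · (W/L) = 5.43 mA/V².
Assume saturation: I_D = ½ k_n V_ov² = 0.5 × 5.43 × 0.76² = 1.57 mA, giving V_DS = V_DD − I_D R_D = 1.88 − 1.57 × 2.97 = -2.78 V.
But -2.78 V < V_ov = 0.76 V, so the device is actually in triode.
In triode I_D = k_n[V_ov V_DS − ½ V_DS²] and I_D = (V_DD − V_DS)/R_D. Equating: 8.06 V_DS² − 13.26 V_DS + 1.88 = 0, giving V_DS = 0.157 V (the root below V_ov).
I_D = (1.88 − 0.157) / 2.97 = 0.58 mA.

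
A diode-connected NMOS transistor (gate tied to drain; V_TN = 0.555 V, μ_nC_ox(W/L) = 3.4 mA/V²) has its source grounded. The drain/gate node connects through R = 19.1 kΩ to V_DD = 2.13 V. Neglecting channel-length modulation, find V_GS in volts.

V_GS = 0.760 V

With gate tied to drain, V_GS = V_DS ≥ V_GS − V_TN, so the device is in saturation.
KCL at the drain: ½ k_n (V_GS − V_TN)² = (V_DD − V_GS)/R.
Let x = V_GS − 0.555. Then 32.5 x² + x − 1.575 = 0, giving x = 0.205 V (positive root), so V_GS = 0.76 V.
I_D = (V_DD − V_GS)/R = (2.13 − 0.76) / 19.1 = 0.0717 mA.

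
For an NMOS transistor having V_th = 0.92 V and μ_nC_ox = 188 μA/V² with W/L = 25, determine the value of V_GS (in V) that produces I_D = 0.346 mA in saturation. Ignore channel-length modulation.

V_GS = 1.30 V

k_n = μ_nC_ox · (W/L) = 4.7 mA/V².
In saturation I_D = ½ k_n (V_GS − V_th)², so V_GS − V_th = √(2 I_D / k_n) = √(2 × 0.346 / 4.7) = 0.384 V.
V_GS = 0.92 + 0.384 = 1.3 V.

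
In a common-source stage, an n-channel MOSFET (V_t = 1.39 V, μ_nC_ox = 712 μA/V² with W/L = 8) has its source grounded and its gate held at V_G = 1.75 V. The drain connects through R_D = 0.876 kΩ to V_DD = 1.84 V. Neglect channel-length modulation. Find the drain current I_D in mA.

I_D = 0.369 mA

V_GS = V_G = 1.75 V, so V_ov = 1.75 − 1.39 = 0.36 V.
k_n = μ_nC_ox · (W/L) = 5.696 mA/V².
Assume saturation: I_D = ½ k_n V_ov² = 0.5 × 5.696 × 0.36² = 0.369 mA, giving V_DS = V_DD − I_D R_D = 1.84 − 0.369 × 0.876 = 1.52 V.
V_DS = 1.52 V ≥ V_ov = 0.36 V, confirming saturation.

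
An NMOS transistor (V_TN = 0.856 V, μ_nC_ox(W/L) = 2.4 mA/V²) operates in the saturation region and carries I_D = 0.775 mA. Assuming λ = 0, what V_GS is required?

V_GS = 1.66 V

In saturation I_D = ½ k_n (V_GS − V_TN)², so V_GS − V_TN = √(2 I_D / k_n) = √(2 × 0.775 / 2.4) = 0.804 V.
V_GS = 0.856 + 0.804 = 1.66 V.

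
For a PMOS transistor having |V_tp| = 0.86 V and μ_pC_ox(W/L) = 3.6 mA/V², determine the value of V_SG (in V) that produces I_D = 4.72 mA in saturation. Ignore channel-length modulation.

In saturation I_D = ½ k_p (V_SG − |V_tp|)², so V_SG − |V_tp| = √(2 I_D / k_p) = √(2 × 4.72 / 3.6) = 1.62 V.
V_SG = 0.86 + 1.62 = 2.48 V.

V_SG = 2.48 V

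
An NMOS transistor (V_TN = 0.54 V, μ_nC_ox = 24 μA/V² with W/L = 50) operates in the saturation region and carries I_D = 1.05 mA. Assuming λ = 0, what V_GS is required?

k_n = μ_nC_ox · (W/L) = 1.2 mA/V².
In saturation I_D = ½ k_n (V_GS − V_TN)², so V_GS − V_TN = √(2 I_D / k_n) = √(2 × 1.05 / 1.2) = 1.32 V.
V_GS = 0.54 + 1.32 = 1.86 V.

V_GS = 1.86 V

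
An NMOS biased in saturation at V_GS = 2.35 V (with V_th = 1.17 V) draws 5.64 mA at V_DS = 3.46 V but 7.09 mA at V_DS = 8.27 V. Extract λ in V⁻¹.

λ = 0.0656 V⁻¹

With V_GS fixed, I_D ∝ (1 + λ V_DS) in saturation, so I_D2/I_D1 = (1 + λ V_DS2)/(1 + λ V_DS1).
7.09/5.64 = 1.257 = (1 + 8.27 λ)/(1 + 3.46 λ).
Solving: λ (I_D1 V_DS2 − I_D2 V_DS1) = I_D2 − I_D1, so λ = (7.09 − 5.64) / (5.64 × 8.27 − 7.09 × 3.46) = 1.45 / 22.1 = 0.0656 V⁻¹.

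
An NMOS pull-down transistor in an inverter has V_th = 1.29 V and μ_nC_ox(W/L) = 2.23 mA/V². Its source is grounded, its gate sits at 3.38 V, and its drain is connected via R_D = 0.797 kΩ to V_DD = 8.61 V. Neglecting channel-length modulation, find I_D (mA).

I_D = 4.87 mA

V_GS = V_G = 3.38 V, so V_ov = 3.38 − 1.29 = 2.09 V.
Assume saturation: I_D = ½ k_n V_ov² = 0.5 × 2.23 × 2.09² = 4.87 mA, giving V_DS = V_DD − I_D R_D = 8.61 − 4.87 × 0.797 = 4.73 V.
V_DS = 4.73 V ≥ V_ov = 2.09 V, confirming saturation.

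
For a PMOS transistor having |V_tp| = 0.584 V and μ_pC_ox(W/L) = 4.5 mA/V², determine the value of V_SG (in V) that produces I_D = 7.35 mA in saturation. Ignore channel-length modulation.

V_SG = 2.39 V

In saturation I_D = ½ k_p (V_SG − |V_tp|)², so V_SG − |V_tp| = √(2 I_D / k_p) = √(2 × 7.35 / 4.5) = 1.81 V.
V_SG = 0.584 + 1.81 = 2.39 V.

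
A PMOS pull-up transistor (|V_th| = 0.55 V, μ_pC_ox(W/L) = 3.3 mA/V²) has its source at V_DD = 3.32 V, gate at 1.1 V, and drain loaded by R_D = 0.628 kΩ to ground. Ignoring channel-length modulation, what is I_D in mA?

V_SG = V_DD − V_G = 3.32 − 1.1 = 2.22 V, so V_ov = 2.22 − 0.55 = 1.67 V.
Assume saturation: I_D = ½ k_p V_ov² = 0.5 × 3.3 × 1.67² = 4.6 mA, giving V_SD = V_DD − I_D R_D = 3.32 − 4.6 × 0.628 = 0.43 V.
But 0.43 V < V_ov = 1.67 V, so the device is actually in triode.
In triode I_D = k_p[V_ov V_SD − ½ V_SD²] and I_D = (V_DD − V_SD)/R_D. Equating: 1.04 V_SD² − 4.461 V_SD + 3.32 = 0, giving V_SD = 0.957 V (the root below V_ov).
I_D = (3.32 − 0.957) / 0.628 = 3.76 mA.

I_D = 3.76 mA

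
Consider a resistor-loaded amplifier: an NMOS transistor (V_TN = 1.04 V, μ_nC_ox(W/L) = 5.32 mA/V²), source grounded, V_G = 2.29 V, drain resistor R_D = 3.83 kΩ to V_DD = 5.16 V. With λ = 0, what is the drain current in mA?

I_D = 1.29 mA

V_GS = V_G = 2.29 V, so V_ov = 2.29 − 1.04 = 1.25 V.
Assume saturation: I_D = ½ k_n V_ov² = 0.5 × 5.32 × 1.25² = 4.16 mA, giving V_DS = V_DD − I_D R_D = 5.16 − 4.16 × 3.83 = -10.8 V.
But -10.8 V < V_ov = 1.25 V, so the device is actually in triode.
In triode I_D = k_n[V_ov V_DS − ½ V_DS²] and I_D = (V_DD − V_DS)/R_D. Equating: 10.2 V_DS² − 26.47 V_DS + 5.16 = 0, giving V_DS = 0.212 V (the root below V_ov).
I_D = (5.16 − 0.212) / 3.83 = 1.29 mA.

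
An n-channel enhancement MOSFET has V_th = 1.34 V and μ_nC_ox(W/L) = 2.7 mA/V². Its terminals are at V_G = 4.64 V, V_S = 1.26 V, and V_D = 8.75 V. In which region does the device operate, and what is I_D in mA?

V_GS = V_G − V_S = 4.64 − 1.26 = 3.38 V; V_DS = V_D − V_S = 8.75 − 1.26 = 7.49 V.
V_ov = V_GS − V_th = 3.38 − 1.34 = 2.04 V.
Since V_DS = 7.49 V ≥ V_ov = 2.04 V, the device is in saturation.
I_D = ½ k_n V_ov² = 0.5 × 2.7 × 2.04² = 5.62 mA.

Saturation; I_D = 5.62 mA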